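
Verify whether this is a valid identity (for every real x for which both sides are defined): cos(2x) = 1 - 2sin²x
Yes, this is an identity.

Claim: cos(2x) = 1 - 2sin²x.
Reasoning: cos(2x) = cos²x - sin²x. Replace cos²x by 1 - sin²x: (1 - sin²x) - sin²x = 1 - 2sin²x.
So the two sides agree for every real x for which both sides are defined.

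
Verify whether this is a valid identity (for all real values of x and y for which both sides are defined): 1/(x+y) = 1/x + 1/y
No, this is NOT an identity.

Claim: 1/(x+y) = 1/x + 1/y.
Test a specific point where both sides are defined: x = 4, y = 3/2.
LHS = 1/(x+y) ≈ 0.1818
RHS = 1/x + 1/y ≈ 0.9167
Since 0.1818 ≠ 0.9167, the equation fails at this point, so it cannot hold for all real values of x and y for which both sides are defined.
1/x + 1/y = (x+y)/(xy), which is not 1/(x+y).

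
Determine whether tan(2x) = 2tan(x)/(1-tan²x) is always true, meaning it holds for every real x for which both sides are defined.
Claim: tan(2x) = 2tan(x)/(1-tan²x).
Reasoning: tan(2x) = sin(2x)/cos(2x) = 2sin(x)cos(x) / (cos²x - sin²x). Divide numerator and denominator by cos²x: 2tan(x) / (1 - tan²x).
So the two sides agree for every real x for which both sides are defined.

Conclusion: Yes, this is an identity.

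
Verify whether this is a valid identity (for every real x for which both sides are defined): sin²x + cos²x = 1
Claim: sin²x + cos²x = 1.
Reasoning: The point (cos x, sin x) lies on the unit circle X² + Y² = 1, so cos²x + sin²x = 1 for every real x.
So the two sides agree for every real x for which both sides are defined.

Conclusion: Yes, this is an identity.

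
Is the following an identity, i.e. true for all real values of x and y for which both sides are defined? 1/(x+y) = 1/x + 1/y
Claim: 1/(x+y) = 1/x + 1/y.
Test a specific point where both sides are defined: x = 4, y = -1.
LHS = 1/(x+y) ≈ 0.3333
RHS = 1/x + 1/y ≈ -0.7500
Since 0.3333 ≠ -0.7500, the equation fails at this point, so it cannot hold for all real values of x and y for which both sides are defined.
1/x + 1/y = (x+y)/(xy), which is not 1/(x+y).

Conclusion: No, this is NOT an identity.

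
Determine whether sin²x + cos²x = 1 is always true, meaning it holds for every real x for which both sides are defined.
Yes, this is an identity.

Claim: sin²x + cos²x = 1.
Reasoning: The point (cos x, sin x) lies on the unit circle X² + Y² = 1, so cos²x + sin²x = 1 for every real x.
So the two sides agree for every real x for which both sides are defined.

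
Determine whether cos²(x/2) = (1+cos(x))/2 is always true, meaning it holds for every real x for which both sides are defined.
Yes, this is an identity.

Claim: cos²(x/2) = (1+cos(x))/2.
Reasoning: Use cos(2θ) = 2cos²θ - 1 with θ = x/2: cos(x) = 2cos²(x/2) - 1. Solving for cos²(x/2) gives (1 + cos(x))/2.
So the two sides agree for every real x for which both sides are defined.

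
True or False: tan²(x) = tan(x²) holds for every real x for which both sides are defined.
Claim: tan²(x) = tan(x²).
Test a specific point where both sides are defined: x = -π/3.
LHS = tan²(x) ≈ 3.0000
RHS = tan(x²) ≈ 1.9485
Since 3.0000 ≠ 1.9485, the equation fails at this point, so it cannot hold for every real x for which both sides are defined.
tan²(x) means (tan x)², squaring the output; tan(x²) squares the input. These are different functions.

Conclusion: False.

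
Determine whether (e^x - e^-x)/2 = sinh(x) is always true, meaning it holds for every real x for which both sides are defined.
Claim: (e^x - e^-x)/2 = sinh(x).
Reasoning: This is exactly the definition of the hyperbolic sine: sinh(x) := (e^x - e^-x)/2.
So the two sides agree for every real x for which both sides are defined.

Conclusion: Yes, this is an identity.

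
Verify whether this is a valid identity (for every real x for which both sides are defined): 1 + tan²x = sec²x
Claim: 1 + tan²x = sec²x.
Reasoning: Start from sin²x + cos²x = 1 and divide every term by cos²x (allowed wherever tan x and sec x are defined): tan²x + 1 = 1/cos²x = sec²x.
So the two sides agree for every real x for which both sides are defined.

Conclusion: Yes, this is an identity.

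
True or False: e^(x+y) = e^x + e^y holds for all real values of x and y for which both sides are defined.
Claim: e^(x+y) = e^x + e^y.
Test a specific point where both sides are defined: x = -3, y = 5.
LHS = e^(x+y) ≈ 7.3891
RHS = e^x + e^y ≈ 148.4629
Since 7.3891 ≠ 148.4629, the equation fails at this point, so it cannot hold for all real values of x and y for which both sides are defined.
The correct rule is e^(x+y) = e^x · e^y (a product, not a sum).

Conclusion: False.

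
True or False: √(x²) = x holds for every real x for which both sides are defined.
Claim: √(x²) = x.
Test a specific point where both sides are defined: x = -1.
LHS = √(x²) ≈ 1.0000
RHS = x ≈ -1.0000
Since 1.0000 ≠ -1.0000, the equation fails at this point, so it cannot hold for every real x for which both sides are defined.
√(x²) = |x|, which differs from x whenever x < 0 (both sides are defined for every real x).

Conclusion: False.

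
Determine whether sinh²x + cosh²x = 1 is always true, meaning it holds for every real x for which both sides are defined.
Claim: sinh²x + cosh²x = 1.
Test a specific point where both sides are defined: x = -2.
LHS = sinh²x + cosh²x ≈ 27.3082
RHS = 1 ≈ 1.0000
Since 27.3082 ≠ 1.0000, the equation fails at this point, so it cannot hold for every real x for which both sides are defined.
The correct hyperbolic identity is cosh²x - sinh²x = 1 (a difference); the sum sinh²x + cosh²x equals cosh(2x).

Conclusion: No, this is NOT an identity.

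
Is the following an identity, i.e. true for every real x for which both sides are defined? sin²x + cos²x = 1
Yes, this is an identity.

Claim: sin²x + cos²x = 1.
Reasoning: The point (cos x, sin x) lies on the unit circle X² + Y² = 1, so cos²x + sin²x = 1 for every real x.
So the two sides agree for every real x for which both sides are defined.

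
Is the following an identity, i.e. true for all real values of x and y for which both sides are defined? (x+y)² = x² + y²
No, this is NOT an identity.

Claim: (x+y)² = x² + y².
Test a specific point where both sides are defined: x = 3, y = -2.
LHS = (x+y)² ≈ 1.0000
RHS = x² + y² ≈ 13.0000
Since 1.0000 ≠ 13.0000, the equation fails at this point, so it cannot hold for all real values of x and y for which both sides are defined.
The correct expansion is (x+y)² = x² + 2xy + y²; the cross term 2xy is missing.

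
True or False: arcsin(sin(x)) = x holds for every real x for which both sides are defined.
False.

Claim: arcsin(sin(x)) = x.
Test a specific point where both sides are defined: x = π.
LHS = arcsin(sin(x)) ≈ 0.0000
RHS = x ≈ 3.1416
Since 0.0000 ≠ 3.1416, the equation fails at this point, so it cannot hold for every real x for which both sides are defined.
arcsin only returns values in [-π/2, π/2], so arcsin(sin(x)) = x holds only for x in that interval, not for all real x.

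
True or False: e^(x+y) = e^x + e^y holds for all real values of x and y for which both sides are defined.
Claim: e^(x+y) = e^x + e^y.
Test a specific point where both sides are defined: x = 4, y = -3.
LHS = e^(x+y) ≈ 2.7183
RHS = e^x + e^y ≈ 54.6479
Since 2.7183 ≠ 54.6479, the equation fails at this point, so it cannot hold for all real values of x and y for which both sides are defined.
The correct rule is e^(x+y) = e^x · e^y (a product, not a sum).

Conclusion: False.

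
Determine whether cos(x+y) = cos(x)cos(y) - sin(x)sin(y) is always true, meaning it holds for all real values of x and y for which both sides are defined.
Claim: cos(x+y) = cos(x)cos(y) - sin(x)sin(y).
Reasoning: By Euler's formula e^(i(x+y)) = e^(ix)·e^(iy) = (cos x + i·sin x)(cos y + i·sin y). The real part of the left side is cos(x+y); the real part of the product is cos(x)cos(y) - sin(x)sin(y) (since i·i = -1).
So the two sides agree for all real values of x and y for which both sides are defined.

Conclusion: Yes, this is an identity.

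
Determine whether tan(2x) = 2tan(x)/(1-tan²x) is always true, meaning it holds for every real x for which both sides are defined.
Claim: tan(2x) = 2tan(x)/(1-tan²x).
Reasoning: tan(2x) = sin(2x)/cos(2x) = 2sin(x)cos(x) / (cos²x - sin²x). Divide numerator and denominator by cos²x: 2tan(x) / (1 - tan²x).
So the two sides agree for every real x for which both sides are defined.

Conclusion: Yes, this is an identity.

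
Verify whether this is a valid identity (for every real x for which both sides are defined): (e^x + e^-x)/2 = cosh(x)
Yes, this is an identity.

Claim: (e^x + e^-x)/2 = cosh(x).
Reasoning: This is exactly the definition of the hyperbolic cosine: cosh(x) := (e^x + e^-x)/2.
So the two sides agree for every real x for which both sides are defined.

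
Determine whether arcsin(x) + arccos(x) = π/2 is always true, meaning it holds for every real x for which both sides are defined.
Yes, this is an identity.

Claim: arcsin(x) + arccos(x) = π/2.
Reasoning: Both sides are defined for -1 ≤ x ≤ 1. Let θ = arcsin(x), so sin θ = x and θ ∈ [-π/2, π/2]. Then cos(π/2 - θ) = sin θ = x and π/2 - θ ∈ [0, π], which is exactly the range of arccos, so arccos(x) = π/2 - θ. Adding: arcsin(x) + arccos(x) = θ + (π/2 - θ) = π/2.
So the two sides agree for every real x for which both sides are defined.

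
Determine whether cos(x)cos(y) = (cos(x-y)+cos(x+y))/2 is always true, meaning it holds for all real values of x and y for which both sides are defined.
Claim: cos(x)cos(y) = (cos(x-y)+cos(x+y))/2.
Reasoning: cos(x-y) = cos(x)cos(y) + sin(x)sin(y) and cos(x+y) = cos(x)cos(y) - sin(x)sin(y). Adding, cos(x-y) + cos(x+y) = 2cos(x)cos(y); divide by 2.
So the two sides agree for all real values of x and y for which both sides are defined.

Conclusion: Yes, this is an identity.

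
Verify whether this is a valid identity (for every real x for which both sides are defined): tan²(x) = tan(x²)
Claim: tan²(x) = tan(x²).
Test a specific point where both sides are defined: x = -π/3.
LHS = tan²(x) ≈ 3.0000
RHS = tan(x²) ≈ 1.9485
Since 3.0000 ≠ 1.9485, the equation fails at this point, so it cannot hold for every real x for which both sides are defined.
tan²(x) means (tan x)², squaring the output; tan(x²) squares the input. These are different functions.

Conclusion: No, this is NOT an identity.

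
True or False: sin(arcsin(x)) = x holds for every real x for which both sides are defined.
True.

Claim: sin(arcsin(x)) = x.
Reasoning: For -1 ≤ x ≤ 1 (where arcsin is defined), arcsin(x) is by definition an angle whose sine equals x. Taking the sine of that angle returns x. (Note the other order, arcsin(sin x) = x, is NOT an identity.)
So the two sides agree for every real x for which both sides are defined.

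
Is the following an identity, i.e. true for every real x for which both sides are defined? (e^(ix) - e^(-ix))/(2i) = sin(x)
Claim: (e^(ix) - e^(-ix))/(2i) = sin(x).
Reasoning: By Euler's formula e^(ix) = cos(x) + i·sin(x) and e^(-ix) = cos(x) - i·sin(x). Subtracting cancels the cosine terms: e^(ix) - e^(-ix) = 2i·sin(x); divide by 2i.
So the two sides agree for every real x for which both sides are defined.

Conclusion: Yes, this is an identity.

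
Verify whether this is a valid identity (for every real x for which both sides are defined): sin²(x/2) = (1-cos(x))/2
Claim: sin²(x/2) = (1-cos(x))/2.
Reasoning: Use cos(2θ) = 1 - 2sin²θ with θ = x/2: cos(x) = 1 - 2sin²(x/2). Solving for sin²(x/2) gives (1 - cos(x))/2.
So the two sides agree for every real x for which both sides are defined.

Conclusion: Yes, this is an identity.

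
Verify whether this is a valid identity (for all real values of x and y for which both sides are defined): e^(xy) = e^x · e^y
No, this is NOT an identity.

Claim: e^(xy) = e^x · e^y.
Test a specific point where both sides are defined: x = 3/2, y = 1/2.
LHS = e^(xy) ≈ 2.1170
RHS = e^x · e^y ≈ 7.3891
Since 2.1170 ≠ 7.3891, the equation fails at this point, so it cannot hold for all real values of x and y for which both sides are defined.
e^x · e^y = e^(x+y), not e^(xy).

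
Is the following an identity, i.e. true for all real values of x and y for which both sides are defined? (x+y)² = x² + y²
Claim: (x+y)² = x² + y².
Test a specific point where both sides are defined: x = -3, y = -1.
LHS = (x+y)² ≈ 16.0000
RHS = x² + y² ≈ 10.0000
Since 16.0000 ≠ 10.0000, the equation fails at this point, so it cannot hold for all real values of x and y for which both sides are defined.
The correct expansion is (x+y)² = x² + 2xy + y²; the cross term 2xy is missing.

Conclusion: No, this is NOT an identity.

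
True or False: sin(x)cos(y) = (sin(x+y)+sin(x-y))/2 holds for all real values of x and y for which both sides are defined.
True.

Claim: sin(x)cos(y) = (sin(x+y)+sin(x-y))/2.
Reasoning: sin(x+y) = sin(x)cos(y) + cos(x)sin(y) and sin(x-y) = sin(x)cos(y) - cos(x)sin(y). Adding, sin(x+y) + sin(x-y) = 2sin(x)cos(y); divide by 2.
So the two sides agree for all real values of x and y for which both sides are defined.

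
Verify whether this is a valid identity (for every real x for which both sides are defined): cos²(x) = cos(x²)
Claim: cos²(x) = cos(x²).
Test a specific point where both sides are defined: x = -π/3.
LHS = cos²(x) ≈ 0.2500
RHS = cos(x²) ≈ 0.4566
Since 0.2500 ≠ 0.4566, the equation fails at this point, so it cannot hold for every real x for which both sides are defined.
cos²(x) means (cos x)², squaring the output; cos(x²) squares the input. These are different functions.

Conclusion: No, this is NOT an identity.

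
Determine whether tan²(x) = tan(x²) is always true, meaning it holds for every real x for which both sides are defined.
Claim: tan²(x) = tan(x²).
Test a specific point where both sides are defined: x = π.
LHS = tan²(x) ≈ 0.0000
RHS = tan(x²) ≈ 0.4767
Since 0.0000 ≠ 0.4767, the equation fails at this point, so it cannot hold for every real x for which both sides are defined.
tan²(x) means (tan x)², squaring the output; tan(x²) squares the input. These are different functions.

Conclusion: No, this is NOT an identity.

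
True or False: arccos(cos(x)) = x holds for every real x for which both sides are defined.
False.

Claim: arccos(cos(x)) = x.
Test a specific point where both sides are defined: x = -π/2.
LHS = arccos(cos(x)) ≈ 1.5708
RHS = x ≈ -1.5708
Since 1.5708 ≠ -1.5708, the equation fails at this point, so it cannot hold for every real x for which both sides are defined.
arccos only returns values in [0, π], so arccos(cos(x)) = x holds only for x in that interval, not for all real x.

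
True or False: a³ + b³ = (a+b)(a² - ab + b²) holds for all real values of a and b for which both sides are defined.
Claim: a³ + b³ = (a+b)(a² - ab + b²).
Reasoning: Expand the right side: (a+b)(a² - ab + b²) = a³ - a²b + ab² + a²b - ab² + b³ = a³ + b³ (the middle terms cancel in pairs).
So the two sides agree for all real values of a and b for which both sides are defined.

Conclusion: True.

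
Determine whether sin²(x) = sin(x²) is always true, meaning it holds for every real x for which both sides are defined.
Claim: sin²(x) = sin(x²).
Test a specific point where both sides are defined: x = 3π/4.
LHS = sin²(x) ≈ 0.5000
RHS = sin(x²) ≈ -0.6680
Since 0.5000 ≠ -0.6680, the equation fails at this point, so it cannot hold for every real x for which both sides are defined.
sin²(x) means (sin x)², squaring the output; sin(x²) squares the input. These are different functions.

Conclusion: No, this is NOT an identity.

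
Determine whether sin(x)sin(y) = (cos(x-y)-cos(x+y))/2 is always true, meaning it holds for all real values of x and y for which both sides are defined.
Claim: sin(x)sin(y) = (cos(x-y)-cos(x+y))/2.
Reasoning: cos(x-y) = cos(x)cos(y) + sin(x)sin(y) and cos(x+y) = cos(x)cos(y) - sin(x)sin(y). Subtracting, cos(x-y) - cos(x+y) = 2sin(x)sin(y); divide by 2.
So the two sides agree for all real values of x and y for which both sides are defined.

Conclusion: Yes, this is an identity.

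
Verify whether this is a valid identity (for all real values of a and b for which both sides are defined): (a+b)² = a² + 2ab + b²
Claim: (a+b)² = a² + 2ab + b².
Reasoning: Expand: (a+b)² = (a+b)(a+b) = a·a + a·b + b·a + b·b = a² + 2ab + b².
So the two sides agree for all real values of a and b for which both sides are defined.

Conclusion: Yes, this is an identity.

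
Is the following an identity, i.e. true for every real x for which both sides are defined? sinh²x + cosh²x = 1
No, this is NOT an identity.

Claim: sinh²x + cosh²x = 1.
Test a specific point where both sides are defined: x = 1.
LHS = sinh²x + cosh²x ≈ 3.7622
RHS = 1 ≈ 1.0000
Since 3.7622 ≠ 1.0000, the equation fails at this point, so it cannot hold for every real x for which both sides are defined.
The correct hyperbolic identity is cosh²x - sinh²x = 1 (a difference); the sum sinh²x + cosh²x equals cosh(2x).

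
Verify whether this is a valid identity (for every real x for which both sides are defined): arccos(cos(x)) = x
No, this is NOT an identity.

Claim: arccos(cos(x)) = x.
Test a specific point where both sides are defined: x = -π/3.
LHS = arccos(cos(x)) ≈ 1.0472
RHS = x ≈ -1.0472
Since 1.0472 ≠ -1.0472, the equation fails at this point, so it cannot hold for every real x for which both sides are defined.
arccos only returns values in [0, π], so arccos(cos(x)) = x holds only for x in that interval, not for all real x.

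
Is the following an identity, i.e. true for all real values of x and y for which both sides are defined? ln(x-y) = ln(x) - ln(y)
No, this is NOT an identity.

Claim: ln(x-y) = ln(x) - ln(y).
Test a specific point where both sides are defined: x = 2, y = 1/2.
LHS = ln(x-y) ≈ 0.4055
RHS = ln(x) - ln(y) ≈ 1.3863
Since 0.4055 ≠ 1.3863, the equation fails at this point, so it cannot hold for all real values of x and y for which both sides are defined.
ln(x) - ln(y) = ln(x/y), not ln(x-y).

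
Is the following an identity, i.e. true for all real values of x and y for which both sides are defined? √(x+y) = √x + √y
Claim: √(x+y) = √x + √y.
Test a specific point where both sides are defined: x = 5, y = 1.
LHS = √(x+y) ≈ 2.4495
RHS = √x + √y ≈ 3.2361
Since 2.4495 ≠ 3.2361, the equation fails at this point, so it cannot hold for all real values of x and y for which both sides are defined.
Squaring the right side gives x + 2√(xy) + y, not x + y.

Conclusion: No, this is NOT an identity.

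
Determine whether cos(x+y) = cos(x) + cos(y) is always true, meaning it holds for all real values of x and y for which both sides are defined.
Claim: cos(x+y) = cos(x) + cos(y).
Test a specific point where both sides are defined: x = π/3, y = -π/2.
LHS = cos(x+y) ≈ 0.8660
RHS = cos(x) + cos(y) ≈ 0.5000
Since 0.8660 ≠ 0.5000, the equation fails at this point, so it cannot hold for all real values of x and y for which both sides are defined.
The correct expansion is cos(x+y) = cos(x)cos(y) - sin(x)sin(y); cosine is not additive.

Conclusion: No, this is NOT an identity.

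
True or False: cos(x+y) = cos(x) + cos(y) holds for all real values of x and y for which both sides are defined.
Claim: cos(x+y) = cos(x) + cos(y).
Test a specific point where both sides are defined: x = π/3, y = -π/6.
LHS = cos(x+y) ≈ 0.8660
RHS = cos(x) + cos(y) ≈ 1.3660
Since 0.8660 ≠ 1.3660, the equation fails at this point, so it cannot hold for all real values of x and y for which both sides are defined.
The correct expansion is cos(x+y) = cos(x)cos(y) - sin(x)sin(y); cosine is not additive.

Conclusion: False.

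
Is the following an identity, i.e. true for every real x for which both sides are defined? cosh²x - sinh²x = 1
Claim: cosh²x - sinh²x = 1.
Reasoning: With cosh(x) = (e^x + e^-x)/2 and sinh(x) = (e^x - e^-x)/2: cosh²x = (e^(2x) + 2 + e^(-2x))/4 and sinh²x = (e^(2x) - 2 + e^(-2x))/4. Subtracting leaves 4/4 = 1.
So the two sides agree for every real x for which both sides are defined.

Conclusion: Yes, this is an identity.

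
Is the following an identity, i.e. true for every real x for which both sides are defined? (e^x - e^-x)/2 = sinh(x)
Yes, this is an identity.

Claim: (e^x - e^-x)/2 = sinh(x).
Reasoning: This is exactly the definition of the hyperbolic sine: sinh(x) := (e^x - e^-x)/2.
So the two sides agree for every real x for which both sides are defined.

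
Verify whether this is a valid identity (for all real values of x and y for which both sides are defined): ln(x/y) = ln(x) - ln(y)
Yes, this is an identity.

Claim: ln(x/y) = ln(x) - ln(y).
Reasoning: Both sides are simultaneously defined only when x, y > 0. Write x = e^p, y = e^q. Then x/y = e^(p-q), so ln(x/y) = p - q = ln(x) - ln(y).
So the two sides agree for all real values of x and y for which both sides are defined.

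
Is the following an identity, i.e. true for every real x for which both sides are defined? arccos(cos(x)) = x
No, this is NOT an identity.

Claim: arccos(cos(x)) = x.
Test a specific point where both sides are defined: x = -π/4.
LHS = arccos(cos(x)) ≈ 0.7854
RHS = x ≈ -0.7854
Since 0.7854 ≠ -0.7854, the equation fails at this point, so it cannot hold for every real x for which both sides are defined.
arccos only returns values in [0, π], so arccos(cos(x)) = x holds only for x in that interval, not for all real x.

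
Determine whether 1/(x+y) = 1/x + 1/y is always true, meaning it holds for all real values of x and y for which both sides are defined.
Claim: 1/(x+y) = 1/x + 1/y.
Test a specific point where both sides are defined: x = 3, y = 5.
LHS = 1/(x+y) ≈ 0.1250
RHS = 1/x + 1/y ≈ 0.5333
Since 0.1250 ≠ 0.5333, the equation fails at this point, so it cannot hold for all real values of x and y for which both sides are defined.
1/x + 1/y = (x+y)/(xy), which is not 1/(x+y).

Conclusion: No, this is NOT an identity.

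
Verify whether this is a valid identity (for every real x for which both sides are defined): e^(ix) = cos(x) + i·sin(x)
Yes, this is an identity.

Claim: e^(ix) = cos(x) + i·sin(x).
Reasoning: Euler's formula. Expand e^(ix) = Σ (ix)^k / k!. Since i² = -1, the even-k terms are Σ (-1)^m x^(2m)/(2m)! = cos(x) and the odd-k terms are i · Σ (-1)^m x^(2m+1)/(2m+1)! = i·sin(x).
So the two sides agree for every real x for which both sides are defined.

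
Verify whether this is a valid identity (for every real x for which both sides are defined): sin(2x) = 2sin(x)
Claim: sin(2x) = 2sin(x).
Test a specific point where both sides are defined: x = π/3.
LHS = sin(2x) ≈ 0.8660
RHS = 2sin(x) ≈ 1.7321
Since 0.8660 ≠ 1.7321, the equation fails at this point, so it cannot hold for every real x for which both sides are defined.
The correct double-angle formula is sin(2x) = 2sin(x)cos(x).

Conclusion: No, this is NOT an identity.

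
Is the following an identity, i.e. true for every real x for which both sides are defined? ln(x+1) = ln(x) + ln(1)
Claim: ln(x+1) = ln(x) + ln(1).
Test a specific point where both sides are defined: x = 3/2.
LHS = ln(x+1) ≈ 0.9163
RHS = ln(x) + ln(1) ≈ 0.4055
Since 0.9163 ≠ 0.4055, the equation fails at this point, so it cannot hold for every real x for which both sides are defined.
ln(1) = 0, so the right side is just ln(x), which differs from ln(x+1).

Conclusion: No, this is NOT an identity.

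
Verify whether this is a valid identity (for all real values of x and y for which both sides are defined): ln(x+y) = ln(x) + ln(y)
Claim: ln(x+y) = ln(x) + ln(y).
Test a specific point where both sides are defined: x = 1/2, y = 3.
LHS = ln(x+y) ≈ 1.2528
RHS = ln(x) + ln(y) ≈ 0.4055
Since 1.2528 ≠ 0.4055, the equation fails at this point, so it cannot hold for all real values of x and y for which both sides are defined.
ln(x) + ln(y) = ln(xy), not ln(x+y).

Conclusion: No, this is NOT an identity.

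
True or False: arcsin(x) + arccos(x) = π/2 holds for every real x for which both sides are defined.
True.

Claim: arcsin(x) + arccos(x) = π/2.
Reasoning: Both sides are defined for -1 ≤ x ≤ 1. Let θ = arcsin(x), so sin θ = x and θ ∈ [-π/2, π/2]. Then cos(π/2 - θ) = sin θ = x and π/2 - θ ∈ [0, π], which is exactly the range of arccos, so arccos(x) = π/2 - θ. Adding: arcsin(x) + arccos(x) = θ + (π/2 - θ) = π/2.
So the two sides agree for every real x for which both sides are defined.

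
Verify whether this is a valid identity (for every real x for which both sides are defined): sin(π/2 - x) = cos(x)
Claim: sin(π/2 - x) = cos(x).
Reasoning: Use sin(u - v) = sin(u)cos(v) - cos(u)sin(v) with u = π/2, v = x: sin(π/2)cos(x) - cos(π/2)sin(x) = 1·cos(x) - 0·sin(x) = cos(x).
So the two sides agree for every real x for which both sides are defined.

Conclusion: Yes, this is an identity.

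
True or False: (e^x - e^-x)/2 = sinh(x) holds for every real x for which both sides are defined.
Claim: (e^x - e^-x)/2 = sinh(x).
Reasoning: This is exactly the definition of the hyperbolic sine: sinh(x) := (e^x - e^-x)/2.
So the two sides agree for every real x for which both sides are defined.

Conclusion: True.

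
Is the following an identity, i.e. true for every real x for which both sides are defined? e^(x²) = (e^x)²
No, this is NOT an identity.

Claim: e^(x²) = (e^x)².
Test a specific point where both sides are defined: x = 1/2.
LHS = e^(x²) ≈ 1.2840
RHS = (e^x)² ≈ 2.7183
Since 1.2840 ≠ 2.7183, the equation fails at this point, so it cannot hold for every real x for which both sides are defined.
(e^x)² = e^(2x), and 2x ≠ x² in general.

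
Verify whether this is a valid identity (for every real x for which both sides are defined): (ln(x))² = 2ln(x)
No, this is NOT an identity.

Claim: (ln(x))² = 2ln(x).
Test a specific point where both sides are defined: x = 2.
LHS = (ln(x))² ≈ 0.4805
RHS = 2ln(x) ≈ 1.3863
Since 0.4805 ≠ 1.3863, the equation fails at this point, so it cannot hold for every real x for which both sides are defined.
2ln(x) equals ln(x²), which is not the same as (ln x)².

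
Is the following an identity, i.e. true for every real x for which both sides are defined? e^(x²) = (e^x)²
No, this is NOT an identity.

Claim: e^(x²) = (e^x)².
Test a specific point where both sides are defined: x = 3/2.
LHS = e^(x²) ≈ 9.4877
RHS = (e^x)² ≈ 20.0855
Since 9.4877 ≠ 20.0855, the equation fails at this point, so it cannot hold for every real x for which both sides are defined.
(e^x)² = e^(2x), and 2x ≠ x² in general.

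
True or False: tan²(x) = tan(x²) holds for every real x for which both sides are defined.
Claim: tan²(x) = tan(x²).
Test a specific point where both sides are defined: x = π/3.
LHS = tan²(x) ≈ 3.0000
RHS = tan(x²) ≈ 1.9485
Since 3.0000 ≠ 1.9485, the equation fails at this point, so it cannot hold for every real x for which both sides are defined.
tan²(x) means (tan x)², squaring the output; tan(x²) squares the input. These are different functions.

Conclusion: False.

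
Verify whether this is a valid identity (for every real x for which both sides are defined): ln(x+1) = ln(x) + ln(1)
No, this is NOT an identity.

Claim: ln(x+1) = ln(x) + ln(1).
Test a specific point where both sides are defined: x = 1/2.
LHS = ln(x+1) ≈ 0.4055
RHS = ln(x) + ln(1) ≈ -0.6931
Since 0.4055 ≠ -0.6931, the equation fails at this point, so it cannot hold for every real x for which both sides are defined.
ln(1) = 0, so the right side is just ln(x), which differs from ln(x+1).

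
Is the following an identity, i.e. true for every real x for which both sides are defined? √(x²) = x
No, this is NOT an identity.

Claim: √(x²) = x.
Test a specific point where both sides are defined: x = -1.
LHS = √(x²) ≈ 1.0000
RHS = x ≈ -1.0000
Since 1.0000 ≠ -1.0000, the equation fails at this point, so it cannot hold for every real x for which both sides are defined.
√(x²) = |x|, which differs from x whenever x < 0 (both sides are defined for every real x).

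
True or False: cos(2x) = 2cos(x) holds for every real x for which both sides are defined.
False.

Claim: cos(2x) = 2cos(x).
Test a specific point where both sides are defined: x = π/4.
LHS = cos(2x) ≈ 0.0000
RHS = 2cos(x) ≈ 1.4142
Since 0.0000 ≠ 1.4142, the equation fails at this point, so it cannot hold for every real x for which both sides are defined.
The correct double-angle formula is cos(2x) = cos²x - sin²x.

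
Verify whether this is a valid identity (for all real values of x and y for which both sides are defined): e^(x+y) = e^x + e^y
No, this is NOT an identity.

Claim: e^(x+y) = e^x + e^y.
Test a specific point where both sides are defined: x = -3, y = -2.
LHS = e^(x+y) ≈ 0.0067
RHS = e^x + e^y ≈ 0.1851
Since 0.0067 ≠ 0.1851, the equation fails at this point, so it cannot hold for all real values of x and y for which both sides are defined.
The correct rule is e^(x+y) = e^x · e^y (a product, not a sum).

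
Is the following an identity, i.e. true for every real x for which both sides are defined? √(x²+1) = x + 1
No, this is NOT an identity.

Claim: √(x²+1) = x + 1.
Test a specific point where both sides are defined: x = -3.
LHS = √(x²+1) ≈ 3.1623
RHS = x + 1 ≈ -2.0000
Since 3.1623 ≠ -2.0000, the equation fails at this point, so it cannot hold for every real x for which both sides are defined.
(x+1)² = x² + 2x + 1 ≠ x² + 1 unless x = 0.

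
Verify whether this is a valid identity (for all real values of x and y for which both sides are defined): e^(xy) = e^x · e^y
No, this is NOT an identity.

Claim: e^(xy) = e^x · e^y.
Test a specific point where both sides are defined: x = 3/2, y = -1.
LHS = e^(xy) ≈ 0.2231
RHS = e^x · e^y ≈ 1.6487
Since 0.2231 ≠ 1.6487, the equation fails at this point, so it cannot hold for all real values of x and y for which both sides are defined.
e^x · e^y = e^(x+y), not e^(xy).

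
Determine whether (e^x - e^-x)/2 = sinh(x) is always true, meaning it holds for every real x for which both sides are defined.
Yes, this is an identity.

Claim: (e^x - e^-x)/2 = sinh(x).
Reasoning: This is exactly the definition of the hyperbolic sine: sinh(x) := (e^x - e^-x)/2.
So the two sides agree for every real x for which both sides are defined.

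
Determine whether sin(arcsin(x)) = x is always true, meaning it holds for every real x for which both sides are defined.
Yes, this is an identity.

Claim: sin(arcsin(x)) = x.
Reasoning: For -1 ≤ x ≤ 1 (where arcsin is defined), arcsin(x) is by definition an angle whose sine equals x. Taking the sine of that angle returns x. (Note the other order, arcsin(sin x) = x, is NOT an identity.)
So the two sides agree for every real x for which both sides are defined.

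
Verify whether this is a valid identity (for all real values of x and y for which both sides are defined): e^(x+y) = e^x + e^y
Claim: e^(x+y) = e^x + e^y.
Test a specific point where both sides are defined: x = -2, y = -1.
LHS = e^(x+y) ≈ 0.0498
RHS = e^x + e^y ≈ 0.5032
Since 0.0498 ≠ 0.5032, the equation fails at this point, so it cannot hold for all real values of x and y for which both sides are defined.
The correct rule is e^(x+y) = e^x · e^y (a product, not a sum).

Conclusion: No, this is NOT an identity.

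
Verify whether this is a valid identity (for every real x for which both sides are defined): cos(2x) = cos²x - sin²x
Claim: cos(2x) = cos²x - sin²x.
Reasoning: Put y = x in the addition formula cos(x+y) = cos(x)cos(y) - sin(x)sin(y): cos(2x) = cos²x - sin²x.
So the two sides agree for every real x for which both sides are defined.

Conclusion: Yes, this is an identity.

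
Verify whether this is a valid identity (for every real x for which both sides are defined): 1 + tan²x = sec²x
Claim: 1 + tan²x = sec²x.
Reasoning: Start from sin²x + cos²x = 1 and divide every term by cos²x (allowed wherever tan x and sec x are defined): tan²x + 1 = 1/cos²x = sec²x.
So the two sides agree for every real x for which both sides are defined.

Conclusion: Yes, this is an identity.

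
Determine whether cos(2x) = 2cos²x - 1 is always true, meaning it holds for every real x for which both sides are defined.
Yes, this is an identity.

Claim: cos(2x) = 2cos²x - 1.
Reasoning: cos(2x) = cos²x - sin²x. Replace sin²x by 1 - cos²x: cos²x - (1 - cos²x) = 2cos²x - 1.
So the two sides agree for every real x for which both sides are defined.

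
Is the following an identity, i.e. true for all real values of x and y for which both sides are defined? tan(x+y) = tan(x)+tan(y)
No, this is NOT an identity.

Claim: tan(x+y) = tan(x)+tan(y).
Test a specific point where both sides are defined: x = π/6, y = 2π/3.
LHS = tan(x+y) ≈ -0.5774
RHS = tan(x)+tan(y) ≈ -1.1547
Since -0.5774 ≠ -1.1547, the equation fails at this point, so it cannot hold for all real values of x and y for which both sides are defined.
The correct formula is tan(x+y) = (tan(x) + tan(y))/(1 - tan(x)tan(y)).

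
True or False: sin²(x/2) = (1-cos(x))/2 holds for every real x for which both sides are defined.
Claim: sin²(x/2) = (1-cos(x))/2.
Reasoning: Use cos(2θ) = 1 - 2sin²θ with θ = x/2: cos(x) = 1 - 2sin²(x/2). Solving for sin²(x/2) gives (1 - cos(x))/2.
So the two sides agree for every real x for which both sides are defined.

Conclusion: True.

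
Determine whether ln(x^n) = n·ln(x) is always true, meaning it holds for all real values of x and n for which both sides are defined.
Yes, this is an identity.

Claim: ln(x^n) = n·ln(x).
Reasoning: The right side requires x > 0. For x > 0, x^n = (e^(ln x))^n = e^(n·ln x), so taking ln of both sides gives ln(x^n) = n·ln(x).
So the two sides agree for all real values of x and n for which both sides are defined.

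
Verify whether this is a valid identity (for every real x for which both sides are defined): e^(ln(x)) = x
Yes, this is an identity.

Claim: e^(ln(x)) = x.
Reasoning: For x > 0, ln(x) is by definition the exponent p such that e^p = x. Raising e to that exponent therefore returns x: e^(ln x) = x.
So the two sides agree for every real x for which both sides are defined.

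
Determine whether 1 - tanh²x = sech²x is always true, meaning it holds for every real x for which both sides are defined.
Claim: 1 - tanh²x = sech²x.
Reasoning: Divide cosh²x - sinh²x = 1 through by cosh²x (never zero): 1 - tanh²x = 1/cosh²x = sech²x.
So the two sides agree for every real x for which both sides are defined.

Conclusion: Yes, this is an identity.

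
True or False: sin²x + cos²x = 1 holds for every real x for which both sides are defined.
Claim: sin²x + cos²x = 1.
Reasoning: The point (cos x, sin x) lies on the unit circle X² + Y² = 1, so cos²x + sin²x = 1 for every real x.
So the two sides agree for every real x for which both sides are defined.

Conclusion: True.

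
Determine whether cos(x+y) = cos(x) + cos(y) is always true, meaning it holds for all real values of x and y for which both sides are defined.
Claim: cos(x+y) = cos(x) + cos(y).
Test a specific point where both sides are defined: x = 2π/3, y = 2π/3.
LHS = cos(x+y) ≈ -0.5000
RHS = cos(x) + cos(y) ≈ -1.0000
Since -0.5000 ≠ -1.0000, the equation fails at this point, so it cannot hold for all real values of x and y for which both sides are defined.
The correct expansion is cos(x+y) = cos(x)cos(y) - sin(x)sin(y); cosine is not additive.

Conclusion: No, this is NOT an identity.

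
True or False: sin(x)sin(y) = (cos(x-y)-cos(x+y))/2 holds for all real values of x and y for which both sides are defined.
Claim: sin(x)sin(y) = (cos(x-y)-cos(x+y))/2.
Reasoning: cos(x-y) = cos(x)cos(y) + sin(x)sin(y) and cos(x+y) = cos(x)cos(y) - sin(x)sin(y). Subtracting, cos(x-y) - cos(x+y) = 2sin(x)sin(y); divide by 2.
So the two sides agree for all real values of x and y for which both sides are defined.

Conclusion: True.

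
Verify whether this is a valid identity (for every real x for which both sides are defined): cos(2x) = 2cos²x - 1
Claim: cos(2x) = 2cos²x - 1.
Reasoning: cos(2x) = cos²x - sin²x. Replace sin²x by 1 - cos²x: cos²x - (1 - cos²x) = 2cos²x - 1.
So the two sides agree for every real x for which both sides are defined.

Conclusion: Yes, this is an identity.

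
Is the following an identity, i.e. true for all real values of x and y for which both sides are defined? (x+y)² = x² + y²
No, this is NOT an identity.

Claim: (x+y)² = x² + y².
Test a specific point where both sides are defined: x = 1, y = 1/2.
LHS = (x+y)² ≈ 2.2500
RHS = x² + y² ≈ 1.2500
Since 2.2500 ≠ 1.2500, the equation fails at this point, so it cannot hold for all real values of x and y for which both sides are defined.
The correct expansion is (x+y)² = x² + 2xy + y²; the cross term 2xy is missing.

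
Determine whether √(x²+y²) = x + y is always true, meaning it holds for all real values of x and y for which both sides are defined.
No, this is NOT an identity.

Claim: √(x²+y²) = x + y.
Test a specific point where both sides are defined: x = -3, y = 1/2.
LHS = √(x²+y²) ≈ 3.0414
RHS = x + y ≈ -2.5000
Since 3.0414 ≠ -2.5000, the equation fails at this point, so it cannot hold for all real values of x and y for which both sides are defined.
(x+y)² = x² + 2xy + y², not x² + y², so the square root does not split this way.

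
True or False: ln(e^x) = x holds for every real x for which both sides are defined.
Claim: ln(e^x) = x.
Reasoning: ln is the inverse of the exponential: ln(e^x) asks for the exponent p with e^p = e^x, and since e^p is one-to-one that exponent is p = x.
So the two sides agree for every real x for which both sides are defined.

Conclusion: True.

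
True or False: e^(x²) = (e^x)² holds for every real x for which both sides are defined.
Claim: e^(x²) = (e^x)².
Test a specific point where both sides are defined: x = 3/2.
LHS = e^(x²) ≈ 9.4877
RHS = (e^x)² ≈ 20.0855
Since 9.4877 ≠ 20.0855, the equation fails at this point, so it cannot hold for every real x for which both sides are defined.
(e^x)² = e^(2x), and 2x ≠ x² in general.

Conclusion: False.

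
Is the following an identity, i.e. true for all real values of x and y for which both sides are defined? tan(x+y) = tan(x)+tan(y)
Claim: tan(x+y) = tan(x)+tan(y).
Test a specific point where both sides are defined: x = -π/3, y = 2π/3.
LHS = tan(x+y) ≈ 1.7321
RHS = tan(x)+tan(y) ≈ -3.4641
Since 1.7321 ≠ -3.4641, the equation fails at this point, so it cannot hold for all real values of x and y for which both sides are defined.
The correct formula is tan(x+y) = (tan(x) + tan(y))/(1 - tan(x)tan(y)).

Conclusion: No, this is NOT an identity.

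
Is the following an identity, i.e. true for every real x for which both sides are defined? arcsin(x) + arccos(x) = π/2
Yes, this is an identity.

Claim: arcsin(x) + arccos(x) = π/2.
Reasoning: Both sides are defined for -1 ≤ x ≤ 1. Let θ = arcsin(x), so sin θ = x and θ ∈ [-π/2, π/2]. Then cos(π/2 - θ) = sin θ = x and π/2 - θ ∈ [0, π], which is exactly the range of arccos, so arccos(x) = π/2 - θ. Adding: arcsin(x) + arccos(x) = θ + (π/2 - θ) = π/2.
So the two sides agree for every real x for which both sides are defined.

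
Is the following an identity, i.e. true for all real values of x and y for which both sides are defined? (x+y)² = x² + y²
Claim: (x+y)² = x² + y².
Test a specific point where both sides are defined: x = 2, y = -3.
LHS = (x+y)² ≈ 1.0000
RHS = x² + y² ≈ 13.0000
Since 1.0000 ≠ 13.0000, the equation fails at this point, so it cannot hold for all real values of x and y for which both sides are defined.
The correct expansion is (x+y)² = x² + 2xy + y²; the cross term 2xy is missing.

Conclusion: No, this is NOT an identity.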